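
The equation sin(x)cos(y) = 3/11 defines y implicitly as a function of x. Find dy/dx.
Take d/dx of both sides. Since y is implicitly a function of x, the chain rule attaches a y' = dy/dx factor whenever we differentiate through y.

Set F(x, y) = (left side) − (right side), so the curve is F = 0. Differentiating each term of F:
  d/dx[sin(x)·cos(y)] = -y'·sin(x)·sin(y) + cos(x)·cos(y)
  d/dx[-3/11] = 0

Collecting, the y'-free part is the partial derivative in x and the y' coefficient is the partial derivative in y:
  ∂F/∂x = cos(x)·cos(y)
  ∂F/∂y = -sin(x)·sin(y)

so d/dx[F(x, y(x))] = ∂F/∂x + (∂F/∂y)·y' = 0. Rearranging,
  dy/dx = -(∂F/∂x)/(∂F/∂y) = -(cos(x)·cos(y))/(-sin(x)·sin(y)) = 1/(tan(x)·tan(y))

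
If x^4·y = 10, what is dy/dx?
Apply d/dx to both sides, remembering that y depends on x. Each occurrence of y therefore brings in a y' = dy/dx via the chain rule.

With F(x, y) equal to the left-hand side minus the right, differentiate F term by term:
  d/dx[x^4y] = x^4·y' + 4x^3y
  d/dx[-10] = 0
Adding these up, d/dx[F] = 0 becomes
  (4x^3y) + (x^4)·y' = 0,
so isolating y',
  dy/dx = -(4x^3y)/(x^4) = -4y/x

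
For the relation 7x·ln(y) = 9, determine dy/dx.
Apply d/dx to both sides, remembering that y depends on x. Each occurrence of y therefore brings in a y' = dy/dx via the chain rule.

With F(x, y) equal to the left-hand side minus the right, differentiate F term by term:
  d/dx[7x·ln(y)] = 7x·y'/y + 7ln(y)
  d/dx[-9] = 0
Adding these up, d/dx[F] = 0 becomes
  (7ln(y)) + (7x/y)·y' = 0,
so isolating y',
  dy/dx = -(7ln(y))/(7x/y) = -y·ln(y)/x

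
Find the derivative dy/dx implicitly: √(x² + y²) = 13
Differentiate the relation implicitly: treat y = y(x) and apply the chain rule, so every y-derivative picks up a y' = dy/dx factor.

With everything moved to the left-hand side, differentiate term by term:
  d/dx[√(x^2 + y^2)] = (x + y·y')/√(x^2 + y^2)
  d/dx[-13] = 0

Separating the contributions that come from x directly and those that come through y:
  without y':      x/√(x^2 + y^2)
  multiplying y':  y/√(x^2 + y^2)

so (x/√(x^2 + y^2)) + (y/√(x^2 + y^2))·y' = 0, and therefore
  dy/dx = -(x/√(x^2 + y^2))/(y/√(x^2 + y^2)) = -x/y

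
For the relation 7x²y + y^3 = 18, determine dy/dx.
Differentiate both sides with respect to x, treating y as y(x). By the chain rule, any term containing y contributes a factor of y' = dy/dx when we differentiate it.

Move every term to one side and write the relation as F(x, y) = 0. Term by term,
  d/dx[7x^2y] = 7x^2·y' + 14xy
  d/dx[y^3] = 3y^2·y'
  d/dx[-18] = 0

The pieces without y' make up ∂F/∂x and the coefficient of y' is ∂F/∂y:
  ∂F/∂x = 14xy,
  ∂F/∂y = 7x^2 + 3y^2.

Since d/dx[F] = ∂F/∂x + (∂F/∂y)·y' = 0, solve for y':
  (∂F/∂y)·y' = -∂F/∂x
  dy/dx = -(∂F/∂x)/(∂F/∂y) = -(14xy)/(7x^2 + 3y^2) = -14xy/(7x^2 + 3y^2)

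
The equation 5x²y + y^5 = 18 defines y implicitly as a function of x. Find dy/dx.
Apply d/dx to both sides, remembering that y depends on x. Each occurrence of y therefore brings in a y' = dy/dx via the chain rule.

With F(x, y) equal to the left-hand side minus the right, differentiate F term by term:
  d/dx[5x^2y] = 5x^2·y' + 10xy
  d/dx[y^5] = 5y^4·y'
  d/dx[-18] = 0
Adding these up, d/dx[F] = 0 becomes
  (10xy) + (5x^2 + 5y^4)·y' = 0,
so isolating y',
  dy/dx = -(10xy)/(5x^2 + 5y^4) = -2xy/(x^2 + y^4)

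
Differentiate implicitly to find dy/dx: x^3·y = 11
Take d/dx of both sides. Since y is implicitly a function of x, the chain rule attaches a y' = dy/dx factor whenever we differentiate through y.

Set F(x, y) = (left side) − (right side), so the curve is F = 0. Differentiating each term of F:
  d/dx[x^3y] = x^3·y' + 3x^2y
  d/dx[-11] = 0

Collecting, the y'-free part is the partial derivative in x and the y' coefficient is the partial derivative in y:
  ∂F/∂x = 3x^2y
  ∂F/∂y = x^3

so d/dx[F(x, y(x))] = ∂F/∂x + (∂F/∂y)·y' = 0. Rearranging,
  dy/dx = -(∂F/∂x)/(∂F/∂y) = -(3x^2y)/(x^3) = -3y/x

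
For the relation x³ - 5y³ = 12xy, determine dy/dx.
Apply d/dx to both sides, remembering that y depends on x. Each occurrence of y therefore brings in a y' = dy/dx via the chain rule.

With F(x, y) equal to the left-hand side minus the right, differentiate F term by term:
  d/dx[x^3] = 3x^2
  d/dx[-12xy] = -12x·y' - 12y
  d/dx[-5y^3] = -15y^2·y'
Adding these up, d/dx[F] = 0 becomes
  (3x^2 - 12y) + (-12x - 15y^2)·y' = 0,
so isolating y',
  dy/dx = -(3x^2 - 12y)/(-12x - 15y^2) = (x^2 - 4y)/(4x + 5y^2)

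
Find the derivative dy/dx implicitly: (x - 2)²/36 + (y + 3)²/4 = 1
Take d/dx of both sides. Since y is implicitly a function of x, the chain rule attaches a y' = dy/dx factor whenever we differentiate through y.

Set F(x, y) = (left side) − (right side), so the curve is F = 0. Differentiating each term of F:
  d/dx[(x - 2)^2/36] = x/18 - 1/9
  d/dx[(y + 3)^2/4] = y'(y + 3)/2
  d/dx[-1] = 0

Collecting, the y'-free part is the partial derivative in x and the y' coefficient is the partial derivative in y:
  ∂F/∂x = x/18 - 1/9
  ∂F/∂y = y/2 + 3/2

so d/dx[F(x, y(x))] = ∂F/∂x + (∂F/∂y)·y' = 0. Rearranging,
  dy/dx = -(∂F/∂x)/(∂F/∂y) = -(x/18 - 1/9)/(y/2 + 3/2)
        = -((x - 2)/18)/((y + 3)/2) = (2 - x)/(9(y + 3))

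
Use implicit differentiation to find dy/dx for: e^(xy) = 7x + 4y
Differentiate both sides with respect to x, treating y as y(x). By the chain rule, any term containing y contributes a factor of y' = dy/dx when we differentiate it.

Move every term to one side and write the relation as F(x, y) = 0. Term by term,
  d/dx[-7x] = -7
  d/dx[-4y] = -4·y'
  d/dx[e^(xy)] = (x·y' + y)·e^(xy)

The pieces without y' make up ∂F/∂x and the coefficient of y' is ∂F/∂y:
  ∂F/∂x = y·e^(xy) - 7,
  ∂F/∂y = x·e^(xy) - 4.

Since d/dx[F] = ∂F/∂x + (∂F/∂y)·y' = 0, solve for y':
  (∂F/∂y)·y' = -∂F/∂x
  dy/dx = -(∂F/∂x)/(∂F/∂y) = -(y·e^(xy) - 7)/(x·e^(xy) - 4) = (-y·e^(xy) + 7)/(x·e^(xy) - 4)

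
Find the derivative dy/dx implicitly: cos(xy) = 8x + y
Differentiate the relation implicitly: treat y = y(x) and apply the chain rule, so every y-derivative picks up a y' = dy/dx factor.

With everything moved to the left-hand side, differentiate term by term:
  d/dx[-8x] = -8
  d/dx[-y] = -y'
  d/dx[cos(xy)] = -(x·y' + y)·sin(xy)

Separating the contributions that come from x directly and those that come through y:
  without y':      -y·sin(xy) - 8
  multiplying y':  -x·sin(xy) - 1

so (-y·sin(xy) - 8) + (-x·sin(xy) - 1)·y' = 0, and therefore
  dy/dx = -(-y·sin(xy) - 8)/(-x·sin(xy) - 1) = -(y·sin(xy) + 8)/(x·sin(xy) + 1)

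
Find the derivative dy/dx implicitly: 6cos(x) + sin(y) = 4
Differentiate the relation implicitly: treat y = y(x) and apply the chain rule, so every y-derivative picks up a y' = dy/dx factor.

With everything moved to the left-hand side, differentiate term by term:
  d/dx[sin(y)] = y'·cos(y)
  d/dx[6cos(x)] = -6sin(x)
  d/dx[-4] = 0

Separating the contributions that come from x directly and those that come through y:
  without y':      -6sin(x)
  multiplying y':  cos(y)

so (-6sin(x)) + (cos(y))·y' = 0, and therefore
  dy/dx = -(-6sin(x))/(cos(y)) = 6sin(x)/cos(y)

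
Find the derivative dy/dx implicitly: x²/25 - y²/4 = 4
Differentiate the relation implicitly: treat y = y(x) and apply the chain rule, so every y-derivative picks up a y' = dy/dx factor.

With everything moved to the left-hand side, differentiate term by term:
  d/dx[x^2/25] = 2x/25
  d/dx[-y^2/4] = -y·y'/2
  d/dx[-4] = 0

Separating the contributions that come from x directly and those that come through y:
  without y':      2x/25
  multiplying y':  -y/2

so (2x/25) + (-y/2)·y' = 0, and therefore
  dy/dx = -(2x/25)/(-y/2) = 4x/(25y)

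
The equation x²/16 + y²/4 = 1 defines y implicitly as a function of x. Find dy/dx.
Take d/dx of both sides. Since y is implicitly a function of x, the chain rule attaches a y' = dy/dx factor whenever we differentiate through y.

Set F(x, y) = (left side) − (right side), so the curve is F = 0. Differentiating each term of F:
  d/dx[x^2/16] = x/8
  d/dx[y^2/4] = y·y'/2
  d/dx[-1] = 0

Collecting, the y'-free part is the partial derivative in x and the y' coefficient is the partial derivative in y:
  ∂F/∂x = x/8
  ∂F/∂y = y/2

so d/dx[F(x, y(x))] = ∂F/∂x + (∂F/∂y)·y' = 0. Rearranging,
  dy/dx = -(∂F/∂x)/(∂F/∂y) = -(x/8)/(y/2) = -x/(4y)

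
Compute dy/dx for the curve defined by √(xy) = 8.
Apply d/dx to both sides, remembering that y depends on x. Each occurrence of y therefore brings in a y' = dy/dx via the chain rule.

With F(x, y) equal to the left-hand side minus the right, differentiate F term by term:
  d/dx[√(xy)] = √(xy)(x·y'/2 + y/2)/(xy)
  d/dx[-8] = 0
Adding these up, d/dx[F] = 0 becomes
  (√(xy)/(2x)) + (√(xy)/(2y))·y' = 0,
so isolating y',
  dy/dx = -(√(xy)/(2x))/(√(xy)/(2y)) = -y/x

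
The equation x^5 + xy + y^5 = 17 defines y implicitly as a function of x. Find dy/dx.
Differentiate the relation implicitly: treat y = y(x) and apply the chain rule, so every y-derivative picks up a y' = dy/dx factor.

With everything moved to the left-hand side, differentiate term by term:
  d/dx[x^5] = 5x^4
  d/dx[xy] = x·y' + y
  d/dx[y^5] = 5y^4·y'
  d/dx[-17] = 0

Separating the contributions that come from x directly and those that come through y:
  without y':      5x^4 + y
  multiplying y':  x + 5y^4

so (5x^4 + y) + (x + 5y^4)·y' = 0, and therefore
  dy/dx = -(5x^4 + y)/(x + 5y^4) = (-5x^4 - y)/(x + 5y^4)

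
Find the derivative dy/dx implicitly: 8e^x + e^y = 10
Differentiate the relation implicitly: treat y = y(x) and apply the chain rule, so every y-derivative picks up a y' = dy/dx factor.

With everything moved to the left-hand side, differentiate term by term:
  d/dx[8e^(x)] = 8e^(x)
  d/dx[e^(y)] = y'·e^(y)
  d/dx[-10] = 0

Separating the contributions that come from x directly and those that come through y:
  without y':      8e^(x)
  multiplying y':  e^(y)

so (8e^(x)) + (e^(y))·y' = 0, and therefore
  dy/dx = -(8e^(x))/(e^(y)) = -8e^(x - y)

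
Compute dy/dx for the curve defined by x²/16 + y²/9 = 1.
Differentiate the relation implicitly: treat y = y(x) and apply the chain rule, so every y-derivative picks up a y' = dy/dx factor.

With everything moved to the left-hand side, differentiate term by term:
  d/dx[x^2/16] = x/8
  d/dx[y^2/9] = 2y·y'/9
  d/dx[-1] = 0

Separating the contributions that come from x directly and those that come through y:
  without y':      x/8
  multiplying y':  2y/9

so (x/8) + (2y/9)·y' = 0, and therefore
  dy/dx = -(x/8)/(2y/9) = -9x/(16y)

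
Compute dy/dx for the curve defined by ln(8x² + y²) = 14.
Differentiate both sides with respect to x, treating y as y(x). By the chain rule, any term containing y contributes a factor of y' = dy/dx when we differentiate it.

Move every term to one side and write the relation as F(x, y) = 0. Term by term,
  d/dx[ln(8x^2 + y^2)] = (16x + 2y·y')/(8x^2 + y^2)
  d/dx[-14] = 0

The pieces without y' make up ∂F/∂x and the coefficient of y' is ∂F/∂y:
  ∂F/∂x = 16x/(8x^2 + y^2),
  ∂F/∂y = 2y/(8x^2 + y^2).

Since d/dx[F] = ∂F/∂x + (∂F/∂y)·y' = 0, solve for y':
  (∂F/∂y)·y' = -∂F/∂x
  dy/dx = -(∂F/∂x)/(∂F/∂y) = -(16x/(8x^2 + y^2))/(2y/(8x^2 + y^2)) = -8x/y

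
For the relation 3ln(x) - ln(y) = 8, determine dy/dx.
Take d/dx of both sides. Since y is implicitly a function of x, the chain rule attaches a y' = dy/dx factor whenever we differentiate through y.

Set F(x, y) = (left side) − (right side), so the curve is F = 0. Differentiating each term of F:
  d/dx[3ln(x)] = 3/x
  d/dx[-ln(y)] = -y'/y
  d/dx[-8] = 0

Collecting, the y'-free part is the partial derivative in x and the y' coefficient is the partial derivative in y:
  ∂F/∂x = 3/x
  ∂F/∂y = -1/y

so d/dx[F(x, y(x))] = ∂F/∂x + (∂F/∂y)·y' = 0. Rearranging,
  dy/dx = -(∂F/∂x)/(∂F/∂y) = -(3/x)/(-1/y) = 3y/x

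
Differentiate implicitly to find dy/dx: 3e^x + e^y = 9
Differentiate the relation implicitly: treat y = y(x) and apply the chain rule, so every y-derivative picks up a y' = dy/dx factor.

With everything moved to the left-hand side, differentiate term by term:
  d/dx[3e^(x)] = 3e^(x)
  d/dx[e^(y)] = y'·e^(y)
  d/dx[-9] = 0

Separating the contributions that come from x directly and those that come through y:
  without y':      3e^(x)
  multiplying y':  e^(y)

so (3e^(x)) + (e^(y))·y' = 0, and therefore
  dy/dx = -(3e^(x))/(e^(y)) = -3e^(x - y)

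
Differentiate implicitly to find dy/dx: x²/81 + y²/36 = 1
Apply d/dx to both sides, remembering that y depends on x. Each occurrence of y therefore brings in a y' = dy/dx via the chain rule.

With F(x, y) equal to the left-hand side minus the right, differentiate F term by term:
  d/dx[x^2/81] = 2x/81
  d/dx[y^2/36] = y·y'/18
  d/dx[-1] = 0
Adding these up, d/dx[F] = 0 becomes
  (2x/81) + (y/18)·y' = 0,
so isolating y',
  dy/dx = -(2x/81)/(y/18) = -4x/(9y)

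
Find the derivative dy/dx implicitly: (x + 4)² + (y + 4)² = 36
Apply d/dx to both sides, remembering that y depends on x. Each occurrence of y therefore brings in a y' = dy/dx via the chain rule.

With F(x, y) equal to the left-hand side minus the right, differentiate F term by term:
  d/dx[(x + 4)^2] = 2x + 8
  d/dx[(y + 4)^2] = 2·y'(y + 4)
  d/dx[-36] = 0
Adding these up, d/dx[F] = 0 becomes
  (2x + 8) + (2y + 8)·y' = 0,
so isolating y',
  dy/dx = -(2x + 8)/(2y + 8) = (-x - 4)/(y + 4)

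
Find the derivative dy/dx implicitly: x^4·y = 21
Take d/dx of both sides. Since y is implicitly a function of x, the chain rule attaches a y' = dy/dx factor whenever we differentiate through y.

Set F(x, y) = (left side) − (right side), so the curve is F = 0. Differentiating each term of F:
  d/dx[x^4y] = x^4·y' + 4x^3y
  d/dx[-21] = 0

Collecting, the y'-free part is the partial derivative in x and the y' coefficient is the partial derivative in y:
  ∂F/∂x = 4x^3y
  ∂F/∂y = x^4

so d/dx[F(x, y(x))] = ∂F/∂x + (∂F/∂y)·y' = 0. Rearranging,
  dy/dx = -(∂F/∂x)/(∂F/∂y) = -(4x^3y)/(x^4) = -4y/x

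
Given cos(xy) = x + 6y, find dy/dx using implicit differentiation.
Differentiate the relation implicitly: treat y = y(x) and apply the chain rule, so every y-derivative picks up a y' = dy/dx factor.

With everything moved to the left-hand side, differentiate term by term:
  d/dx[-x] = -1
  d/dx[-6y] = -6·y'
  d/dx[cos(xy)] = -(x·y' + y)·sin(xy)

Separating the contributions that come from x directly and those that come through y:
  without y':      -y·sin(xy) - 1
  multiplying y':  -x·sin(xy) - 6

so (-y·sin(xy) - 1) + (-x·sin(xy) - 6)·y' = 0, and therefore
  dy/dx = -(-y·sin(xy) - 1)/(-x·sin(xy) - 6) = -(y·sin(xy) + 1)/(x·sin(xy) + 6)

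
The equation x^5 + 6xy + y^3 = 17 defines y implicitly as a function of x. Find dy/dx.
Apply d/dx to both sides, remembering that y depends on x. Each occurrence of y therefore brings in a y' = dy/dx via the chain rule.

With F(x, y) equal to the left-hand side minus the right, differentiate F term by term:
  d/dx[x^5] = 5x^4
  d/dx[6xy] = 6x·y' + 6y
  d/dx[y^3] = 3y^2·y'
  d/dx[-17] = 0
Adding these up, d/dx[F] = 0 becomes
  (5x^4 + 6y) + (6x + 3y^2)·y' = 0,
so isolating y',
  dy/dx = -(5x^4 + 6y)/(6x + 3y^2) = (-5x^4 - 6y)/(3(2x + y^2))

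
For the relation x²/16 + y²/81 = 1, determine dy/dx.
Differentiate the relation implicitly: treat y = y(x) and apply the chain rule, so every y-derivative picks up a y' = dy/dx factor.

With everything moved to the left-hand side, differentiate term by term:
  d/dx[x^2/16] = x/8
  d/dx[y^2/81] = 2y·y'/81
  d/dx[-1] = 0

Separating the contributions that come from x directly and those that come through y:
  without y':      x/8
  multiplying y':  2y/81

so (x/8) + (2y/81)·y' = 0, and therefore
  dy/dx = -(x/8)/(2y/81) = -81x/(16y)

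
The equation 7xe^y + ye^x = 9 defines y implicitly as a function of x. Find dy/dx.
Differentiate both sides with respect to x, treating y as y(x). By the chain rule, any term containing y contributes a factor of y' = dy/dx when we differentiate it.

Move every term to one side and write the relation as F(x, y) = 0. Term by term,
  d/dx[7x·e^(y)] = 7x·y'·e^(y) + 7e^(y)
  d/dx[y·e^(x)] = y·e^(x) + y'·e^(x)
  d/dx[-9] = 0

The pieces without y' make up ∂F/∂x and the coefficient of y' is ∂F/∂y:
  ∂F/∂x = y·e^(x) + 7e^(y),
  ∂F/∂y = 7x·e^(y) + e^(x).

Since d/dx[F] = ∂F/∂x + (∂F/∂y)·y' = 0, solve for y':
  (∂F/∂y)·y' = -∂F/∂x
  dy/dx = -(∂F/∂x)/(∂F/∂y) = -(y·e^(x) + 7e^(y))/(7x·e^(y) + e^(x)) = (-y·e^(x) - 7e^(y))/(7x·e^(y) + e^(x))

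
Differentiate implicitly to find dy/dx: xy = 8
Differentiate both sides with respect to x, treating y as y(x). By the chain rule, any term containing y contributes a factor of y' = dy/dx when we differentiate it.

Move every term to one side and write the relation as F(x, y) = 0. Term by term,
  d/dx[xy] = x·y' + y
  d/dx[-8] = 0

The pieces without y' make up ∂F/∂x and the coefficient of y' is ∂F/∂y:
  ∂F/∂x = y,
  ∂F/∂y = x.

Since d/dx[F] = ∂F/∂x + (∂F/∂y)·y' = 0, solve for y':
  (∂F/∂y)·y' = -∂F/∂x
  dy/dx = -(∂F/∂x)/(∂F/∂y) = -(y)/(x) = -y/x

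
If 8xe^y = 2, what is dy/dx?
Differentiate the relation implicitly: treat y = y(x) and apply the chain rule, so every y-derivative picks up a y' = dy/dx factor.

With everything moved to the left-hand side, differentiate term by term:
  d/dx[8x·e^(y)] = 8x·y'·e^(y) + 8e^(y)
  d/dx[-2] = 0

Separating the contributions that come from x directly and those that come through y:
  without y':      8e^(y)
  multiplying y':  8x·e^(y)

so (8e^(y)) + (8x·e^(y))·y' = 0, and therefore
  dy/dx = -(8e^(y))/(8x·e^(y)) = -1/x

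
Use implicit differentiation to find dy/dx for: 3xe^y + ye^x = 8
Differentiate both sides with respect to x, treating y as y(x). By the chain rule, any term containing y contributes a factor of y' = dy/dx when we differentiate it.

Move every term to one side and write the relation as F(x, y) = 0. Term by term,
  d/dx[3x·e^(y)] = 3x·y'·e^(y) + 3e^(y)
  d/dx[y·e^(x)] = y·e^(x) + y'·e^(x)
  d/dx[-8] = 0

The pieces without y' make up ∂F/∂x and the coefficient of y' is ∂F/∂y:
  ∂F/∂x = y·e^(x) + 3e^(y),
  ∂F/∂y = 3x·e^(y) + e^(x).

Since d/dx[F] = ∂F/∂x + (∂F/∂y)·y' = 0, solve for y':
  (∂F/∂y)·y' = -∂F/∂x
  dy/dx = -(∂F/∂x)/(∂F/∂y) = -(y·e^(x) + 3e^(y))/(3x·e^(y) + e^(x)) = (-y·e^(x) - 3e^(y))/(3x·e^(y) + e^(x))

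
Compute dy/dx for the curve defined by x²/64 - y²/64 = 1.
Differentiate both sides with respect to x, treating y as y(x). By the chain rule, any term containing y contributes a factor of y' = dy/dx when we differentiate it.

Move every term to one side and write the relation as F(x, y) = 0. Term by term,
  d/dx[x^2/64] = x/32
  d/dx[-y^2/64] = -y·y'/32
  d/dx[-1] = 0

The pieces without y' make up ∂F/∂x and the coefficient of y' is ∂F/∂y:
  ∂F/∂x = x/32,
  ∂F/∂y = -y/32.

Since d/dx[F] = ∂F/∂x + (∂F/∂y)·y' = 0, solve for y':
  (∂F/∂y)·y' = -∂F/∂x
  dy/dx = -(∂F/∂x)/(∂F/∂y) = -(x/32)/(-y/32) = x/y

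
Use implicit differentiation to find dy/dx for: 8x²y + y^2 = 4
Differentiate the relation implicitly: treat y = y(x) and apply the chain rule, so every y-derivative picks up a y' = dy/dx factor.

With everything moved to the left-hand side, differentiate term by term:
  d/dx[8x^2y] = 8x^2·y' + 16xy
  d/dx[y^2] = 2y·y'
  d/dx[-4] = 0

Separating the contributions that come from x directly and those that come through y:
  without y':      16xy
  multiplying y':  8x^2 + 2y

so (16xy) + (8x^2 + 2y)·y' = 0, and therefore
  dy/dx = -(16xy)/(8x^2 + 2y) = -8xy/(4x^2 + y)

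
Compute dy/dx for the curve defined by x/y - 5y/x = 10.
Differentiate the relation implicitly: treat y = y(x) and apply the chain rule, so every y-derivative picks up a y' = dy/dx factor.

With everything moved to the left-hand side, differentiate term by term:
  d/dx[x/y] = -x·y'/y^2 + 1/y
  d/dx[-5y/x] = -5·y'/x + 5y/x^2
  d/dx[-10] = 0

Separating the contributions that come from x directly and those that come through y:
  without y':      1/y + 5y/x^2
  multiplying y':  -x/y^2 - 5/x

so (1/y + 5y/x^2) + (-x/y^2 - 5/x)·y' = 0, and therefore
  dy/dx = -(1/y + 5y/x^2)/(-x/y^2 - 5/x)
        = -((x^2 + 5y^2)/(x^2y))/(-(x^2 + 5y^2)/(xy^2)) = y/x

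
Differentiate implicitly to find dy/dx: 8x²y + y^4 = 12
Differentiate the relation implicitly: treat y = y(x) and apply the chain rule, so every y-derivative picks up a y' = dy/dx factor.

With everything moved to the left-hand side, differentiate term by term:
  d/dx[8x^2y] = 8x^2·y' + 16xy
  d/dx[y^4] = 4y^3·y'
  d/dx[-12] = 0

Separating the contributions that come from x directly and those that come through y:
  without y':      16xy
  multiplying y':  8x^2 + 4y^3

so (16xy) + (8x^2 + 4y^3)·y' = 0, and therefore
  dy/dx = -(16xy)/(8x^2 + 4y^3) = -4xy/(2x^2 + y^3)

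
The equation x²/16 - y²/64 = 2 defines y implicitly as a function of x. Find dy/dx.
Differentiate both sides with respect to x, treating y as y(x). By the chain rule, any term containing y contributes a factor of y' = dy/dx when we differentiate it.

Move every term to one side and write the relation as F(x, y) = 0. Term by term,
  d/dx[x^2/16] = x/8
  d/dx[-y^2/64] = -y·y'/32
  d/dx[-2] = 0

The pieces without y' make up ∂F/∂x and the coefficient of y' is ∂F/∂y:
  ∂F/∂x = x/8,
  ∂F/∂y = -y/32.

Since d/dx[F] = ∂F/∂x + (∂F/∂y)·y' = 0, solve for y':
  (∂F/∂y)·y' = -∂F/∂x
  dy/dx = -(∂F/∂x)/(∂F/∂y) = -(x/8)/(-y/32) = 4x/y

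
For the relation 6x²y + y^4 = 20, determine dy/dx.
Take d/dx of both sides. Since y is implicitly a function of x, the chain rule attaches a y' = dy/dx factor whenever we differentiate through y.

Set F(x, y) = (left side) − (right side), so the curve is F = 0. Differentiating each term of F:
  d/dx[6x^2y] = 6x^2·y' + 12xy
  d/dx[y^4] = 4y^3·y'
  d/dx[-20] = 0

Collecting, the y'-free part is the partial derivative in x and the y' coefficient is the partial derivative in y:
  ∂F/∂x = 12xy
  ∂F/∂y = 6x^2 + 4y^3

so d/dx[F(x, y(x))] = ∂F/∂x + (∂F/∂y)·y' = 0. Rearranging,
  dy/dx = -(∂F/∂x)/(∂F/∂y) = -(12xy)/(6x^2 + 4y^3) = -6xy/(3x^2 + 2y^3)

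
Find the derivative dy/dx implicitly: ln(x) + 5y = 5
Differentiate the relation implicitly: treat y = y(x) and apply the chain rule, so every y-derivative picks up a y' = dy/dx factor.

With everything moved to the left-hand side, differentiate term by term:
  d/dx[5y] = 5·y'
  d/dx[ln(x)] = 1/x
  d/dx[-5] = 0

Separating the contributions that come from x directly and those that come through y:
  without y':      1/x
  multiplying y':  5

so (1/x) + (5)·y' = 0, and therefore
  dy/dx = -(1/x)/(5) = -1/(5x)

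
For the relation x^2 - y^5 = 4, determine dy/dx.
Take d/dx of both sides. Since y is implicitly a function of x, the chain rule attaches a y' = dy/dx factor whenever we differentiate through y.

Set F(x, y) = (left side) − (right side), so the curve is F = 0. Differentiating each term of F:
  d/dx[x^2] = 2x
  d/dx[-y^5] = -5y^4·y'
  d/dx[-4] = 0

Collecting, the y'-free part is the partial derivative in x and the y' coefficient is the partial derivative in y:
  ∂F/∂x = 2x
  ∂F/∂y = -5y^4

so d/dx[F(x, y(x))] = ∂F/∂x + (∂F/∂y)·y' = 0. Rearranging,
  dy/dx = -(∂F/∂x)/(∂F/∂y) = -(2x)/(-5y^4) = 2x/(5y^4)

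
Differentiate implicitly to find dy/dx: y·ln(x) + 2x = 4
Differentiate the relation implicitly: treat y = y(x) and apply the chain rule, so every y-derivative picks up a y' = dy/dx factor.

With everything moved to the left-hand side, differentiate term by term:
  d/dx[2x] = 2
  d/dx[y·ln(x)] = y'·ln(x) + y/x
  d/dx[-4] = 0

Separating the contributions that come from x directly and those that come through y:
  without y':      2 + y/x
  multiplying y':  ln(x)

so (2 + y/x) + (ln(x))·y' = 0, and therefore
  dy/dx = -(2 + y/x)/(ln(x))
        = -((2x + y)/x)/(ln(x)) = (-2x - y)/(x·ln(x))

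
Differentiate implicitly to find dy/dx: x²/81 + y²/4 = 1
Take d/dx of both sides. Since y is implicitly a function of x, the chain rule attaches a y' = dy/dx factor whenever we differentiate through y.

Set F(x, y) = (left side) − (right side), so the curve is F = 0. Differentiating each term of F:
  d/dx[x^2/81] = 2x/81
  d/dx[y^2/4] = y·y'/2
  d/dx[-1] = 0

Collecting, the y'-free part is the partial derivative in x and the y' coefficient is the partial derivative in y:
  ∂F/∂x = 2x/81
  ∂F/∂y = y/2

so d/dx[F(x, y(x))] = ∂F/∂x + (∂F/∂y)·y' = 0. Rearranging,
  dy/dx = -(∂F/∂x)/(∂F/∂y) = -(2x/81)/(y/2) = -4x/(81y)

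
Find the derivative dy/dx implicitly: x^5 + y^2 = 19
Differentiate both sides with respect to x, treating y as y(x). By the chain rule, any term containing y contributes a factor of y' = dy/dx when we differentiate it.

Move every term to one side and write the relation as F(x, y) = 0. Term by term,
  d/dx[x^5] = 5x^4
  d/dx[y^2] = 2y·y'
  d/dx[-19] = 0

The pieces without y' make up ∂F/∂x and the coefficient of y' is ∂F/∂y:
  ∂F/∂x = 5x^4,
  ∂F/∂y = 2y.

Since d/dx[F] = ∂F/∂x + (∂F/∂y)·y' = 0, solve for y':
  (∂F/∂y)·y' = -∂F/∂x
  dy/dx = -(∂F/∂x)/(∂F/∂y) = -(5x^4)/(2y) = -5x^4/(2y)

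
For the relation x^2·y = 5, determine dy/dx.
Differentiate both sides with respect to x, treating y as y(x). By the chain rule, any term containing y contributes a factor of y' = dy/dx when we differentiate it.

Move every term to one side and write the relation as F(x, y) = 0. Term by term,
  d/dx[x^2y] = x^2·y' + 2xy
  d/dx[-5] = 0

The pieces without y' make up ∂F/∂x and the coefficient of y' is ∂F/∂y:
  ∂F/∂x = 2xy,
  ∂F/∂y = x^2.

Since d/dx[F] = ∂F/∂x + (∂F/∂y)·y' = 0, solve for y':
  (∂F/∂y)·y' = -∂F/∂x
  dy/dx = -(∂F/∂x)/(∂F/∂y) = -(2xy)/(x^2) = -2y/x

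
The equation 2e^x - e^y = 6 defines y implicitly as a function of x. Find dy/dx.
Differentiate the relation implicitly: treat y = y(x) and apply the chain rule, so every y-derivative picks up a y' = dy/dx factor.

With everything moved to the left-hand side, differentiate term by term:
  d/dx[2e^(x)] = 2e^(x)
  d/dx[-e^(y)] = -y'·e^(y)
  d/dx[-6] = 0

Separating the contributions that come from x directly and those that come through y:
  without y':      2e^(x)
  multiplying y':  -e^(y)

so (2e^(x)) + (-e^(y))·y' = 0, and therefore
  dy/dx = -(2e^(x))/(-e^(y)) = 2e^(x - y)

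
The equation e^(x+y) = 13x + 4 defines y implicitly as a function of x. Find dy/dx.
Take d/dx of both sides. Since y is implicitly a function of x, the chain rule attaches a y' = dy/dx factor whenever we differentiate through y.

Set F(x, y) = (left side) − (right side), so the curve is F = 0. Differentiating each term of F:
  d/dx[-13x] = -13
  d/dx[e^(x + y)] = (y' + 1)·e^(x + y)
  d/dx[-4] = 0

Collecting, the y'-free part is the partial derivative in x and the y' coefficient is the partial derivative in y:
  ∂F/∂x = e^(x + y) - 13
  ∂F/∂y = e^(x + y)

so d/dx[F(x, y(x))] = ∂F/∂x + (∂F/∂y)·y' = 0. Rearranging,
  dy/dx = -(∂F/∂x)/(∂F/∂y) = -(e^(x + y) - 13)/(e^(x + y)) = 13e^(-x - y) - 1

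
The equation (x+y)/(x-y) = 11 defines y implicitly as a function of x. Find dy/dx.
Differentiate both sides with respect to x, treating y as y(x). By the chain rule, any term containing y contributes a factor of y' = dy/dx when we differentiate it.

Move every term to one side and write the relation as F(x, y) = 0. Term by term,
  d/dx[(x + y)/(x - y)] = (y' + 1)/(x - y) + (x + y)(y' - 1)/(x - y)^2
  d/dx[-11] = 0

The pieces without y' make up ∂F/∂x and the coefficient of y' is ∂F/∂y:
  ∂F/∂x = 1/(x - y) - (x + y)/(x - y)^2,
  ∂F/∂y = 1/(x - y) + (x + y)/(x - y)^2.

Since d/dx[F] = ∂F/∂x + (∂F/∂y)·y' = 0, solve for y':
  (∂F/∂y)·y' = -∂F/∂x
  dy/dx = -(∂F/∂x)/(∂F/∂y) = -(1/(x - y) - (x + y)/(x - y)^2)/(1/(x - y) + (x + y)/(x - y)^2)
        = -(-2y/(x - y)^2)/(2x/(x - y)^2) = y/x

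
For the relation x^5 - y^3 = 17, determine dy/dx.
Differentiate both sides with respect to x, treating y as y(x). By the chain rule, any term containing y contributes a factor of y' = dy/dx when we differentiate it.

Move every term to one side and write the relation as F(x, y) = 0. Term by term,
  d/dx[x^5] = 5x^4
  d/dx[-y^3] = -3y^2·y'
  d/dx[-17] = 0

The pieces without y' make up ∂F/∂x and the coefficient of y' is ∂F/∂y:
  ∂F/∂x = 5x^4,
  ∂F/∂y = -3y^2.

Since d/dx[F] = ∂F/∂x + (∂F/∂y)·y' = 0, solve for y':
  (∂F/∂y)·y' = -∂F/∂x
  dy/dx = -(∂F/∂x)/(∂F/∂y) = -(5x^4)/(-3y^2) = 5x^4/(3y^2)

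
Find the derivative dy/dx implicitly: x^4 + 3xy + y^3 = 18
Apply d/dx to both sides, remembering that y depends on x. Each occurrence of y therefore brings in a y' = dy/dx via the chain rule.

With F(x, y) equal to the left-hand side minus the right, differentiate F term by term:
  d/dx[x^4] = 4x^3
  d/dx[3xy] = 3x·y' + 3y
  d/dx[y^3] = 3y^2·y'
  d/dx[-18] = 0
Adding these up, d/dx[F] = 0 becomes
  (4x^3 + 3y) + (3x + 3y^2)·y' = 0,
so isolating y',
  dy/dx = -(4x^3 + 3y)/(3x + 3y^2) = (-4x^3/3 - y)/(x + y^2)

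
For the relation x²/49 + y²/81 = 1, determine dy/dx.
Differentiate the relation implicitly: treat y = y(x) and apply the chain rule, so every y-derivative picks up a y' = dy/dx factor.

With everything moved to the left-hand side, differentiate term by term:
  d/dx[x^2/49] = 2x/49
  d/dx[y^2/81] = 2y·y'/81
  d/dx[-1] = 0

Separating the contributions that come from x directly and those that come through y:
  without y':      2x/49
  multiplying y':  2y/81

so (2x/49) + (2y/81)·y' = 0, and therefore
  dy/dx = -(2x/49)/(2y/81) = -81x/(49y)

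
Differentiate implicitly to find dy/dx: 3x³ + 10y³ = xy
Apply d/dx to both sides, remembering that y depends on x. Each occurrence of y therefore brings in a y' = dy/dx via the chain rule.

With F(x, y) equal to the left-hand side minus the right, differentiate F term by term:
  d/dx[3x^3] = 9x^2
  d/dx[-xy] = -x·y' - y
  d/dx[10y^3] = 30y^2·y'
Adding these up, d/dx[F] = 0 becomes
  (9x^2 - y) + (-x + 30y^2)·y' = 0,
so isolating y',
  dy/dx = -(9x^2 - y)/(-x + 30y^2) = (9x^2 - y)/(x - 30y^2)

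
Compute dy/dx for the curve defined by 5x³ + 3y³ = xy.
Differentiate the relation implicitly: treat y = y(x) and apply the chain rule, so every y-derivative picks up a y' = dy/dx factor.

With everything moved to the left-hand side, differentiate term by term:
  d/dx[5x^3] = 15x^2
  d/dx[-xy] = -x·y' - y
  d/dx[3y^3] = 9y^2·y'

Separating the contributions that come from x directly and those that come through y:
  without y':      15x^2 - y
  multiplying y':  -x + 9y^2

so (15x^2 - y) + (-x + 9y^2)·y' = 0, and therefore
  dy/dx = -(15x^2 - y)/(-x + 9y^2) = (15x^2 - y)/(x - 9y^2)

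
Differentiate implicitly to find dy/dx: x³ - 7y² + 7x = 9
Differentiate both sides with respect to x, treating y as y(x). By the chain rule, any term containing y contributes a factor of y' = dy/dx when we differentiate it.

Move every term to one side and write the relation as F(x, y) = 0. Term by term,
  d/dx[x^3] = 3x^2
  d/dx[7x] = 7
  d/dx[-7y^2] = -14y·y'
  d/dx[-9] = 0

The pieces without y' make up ∂F/∂x and the coefficient of y' is ∂F/∂y:
  ∂F/∂x = 3x^2 + 7,
  ∂F/∂y = -14y.

Since d/dx[F] = ∂F/∂x + (∂F/∂y)·y' = 0, solve for y':
  (∂F/∂y)·y' = -∂F/∂x
  dy/dx = -(∂F/∂x)/(∂F/∂y) = -(3x^2 + 7)/(-14y) = (3x^2 + 7)/(14y)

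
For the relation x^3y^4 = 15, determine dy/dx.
Take d/dx of both sides. Since y is implicitly a function of x, the chain rule attaches a y' = dy/dx factor whenever we differentiate through y.

Set F(x, y) = (left side) − (right side), so the curve is F = 0. Differentiating each term of F:
  d/dx[x^3y^4] = 4x^3y^3·y' + 3x^2y^4
  d/dx[-15] = 0

Collecting, the y'-free part is the partial derivative in x and the y' coefficient is the partial derivative in y:
  ∂F/∂x = 3x^2y^4
  ∂F/∂y = 4x^3y^3

so d/dx[F(x, y(x))] = ∂F/∂x + (∂F/∂y)·y' = 0. Rearranging,
  dy/dx = -(∂F/∂x)/(∂F/∂y) = -(3x^2y^4)/(4x^3y^3) = -3y/(4x)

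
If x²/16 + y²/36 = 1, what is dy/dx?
Take d/dx of both sides. Since y is implicitly a function of x, the chain rule attaches a y' = dy/dx factor whenever we differentiate through y.

Set F(x, y) = (left side) − (right side), so the curve is F = 0. Differentiating each term of F:
  d/dx[x^2/16] = x/8
  d/dx[y^2/36] = y·y'/18
  d/dx[-1] = 0

Collecting, the y'-free part is the partial derivative in x and the y' coefficient is the partial derivative in y:
  ∂F/∂x = x/8
  ∂F/∂y = y/18

so d/dx[F(x, y(x))] = ∂F/∂x + (∂F/∂y)·y' = 0. Rearranging,
  dy/dx = -(∂F/∂x)/(∂F/∂y) = -(x/8)/(y/18) = -9x/(4y)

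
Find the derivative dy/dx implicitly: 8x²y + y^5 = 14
Take d/dx of both sides. Since y is implicitly a function of x, the chain rule attaches a y' = dy/dx factor whenever we differentiate through y.

Set F(x, y) = (left side) − (right side), so the curve is F = 0. Differentiating each term of F:
  d/dx[8x^2y] = 8x^2·y' + 16xy
  d/dx[y^5] = 5y^4·y'
  d/dx[-14] = 0

Collecting, the y'-free part is the partial derivative in x and the y' coefficient is the partial derivative in y:
  ∂F/∂x = 16xy
  ∂F/∂y = 8x^2 + 5y^4

so d/dx[F(x, y(x))] = ∂F/∂x + (∂F/∂y)·y' = 0. Rearranging,
  dy/dx = -(∂F/∂x)/(∂F/∂y) = -(16xy)/(8x^2 + 5y^4) = -16xy/(8x^2 + 5y^4)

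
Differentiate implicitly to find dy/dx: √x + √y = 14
Apply d/dx to both sides, remembering that y depends on x. Each occurrence of y therefore brings in a y' = dy/dx via the chain rule.

With F(x, y) equal to the left-hand side minus the right, differentiate F term by term:
  d/dx[√(x)] = 1/(2√(x))
  d/dx[√(y)] = y'/(2√(y))
  d/dx[-14] = 0
Adding these up, d/dx[F] = 0 becomes
  (1/(2√(x))) + (1/(2√(y)))·y' = 0,
so isolating y',
  dy/dx = -(1/(2√(x)))/(1/(2√(y))) = -√(y)/√(x)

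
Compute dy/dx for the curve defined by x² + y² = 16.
Take d/dx of both sides. Since y is implicitly a function of x, the chain rule attaches a y' = dy/dx factor whenever we differentiate through y.

Set F(x, y) = (left side) − (right side), so the curve is F = 0. Differentiating each term of F:
  d/dx[x^2] = 2x
  d/dx[y^2] = 2y·y'
  d/dx[-16] = 0

Collecting, the y'-free part is the partial derivative in x and the y' coefficient is the partial derivative in y:
  ∂F/∂x = 2x
  ∂F/∂y = 2y

so d/dx[F(x, y(x))] = ∂F/∂x + (∂F/∂y)·y' = 0. Rearranging,
  dy/dx = -(∂F/∂x)/(∂F/∂y) = -(2x)/(2y) = -x/y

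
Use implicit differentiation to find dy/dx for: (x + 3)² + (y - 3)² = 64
Take d/dx of both sides. Since y is implicitly a function of x, the chain rule attaches a y' = dy/dx factor whenever we differentiate through y.

Set F(x, y) = (left side) − (right side), so the curve is F = 0. Differentiating each term of F:
  d/dx[(x + 3)^2] = 2x + 6
  d/dx[(y - 3)^2] = 2·y'(y - 3)
  d/dx[-64] = 0

Collecting, the y'-free part is the partial derivative in x and the y' coefficient is the partial derivative in y:
  ∂F/∂x = 2x + 6
  ∂F/∂y = 2y - 6

so d/dx[F(x, y(x))] = ∂F/∂x + (∂F/∂y)·y' = 0. Rearranging,
  dy/dx = -(∂F/∂x)/(∂F/∂y) = -(2x + 6)/(2y - 6) = (-x - 3)/(y - 3)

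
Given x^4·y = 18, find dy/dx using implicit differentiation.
Apply d/dx to both sides, remembering that y depends on x. Each occurrence of y therefore brings in a y' = dy/dx via the chain rule.

With F(x, y) equal to the left-hand side minus the right, differentiate F term by term:
  d/dx[x^4y] = x^4·y' + 4x^3y
  d/dx[-18] = 0
Adding these up, d/dx[F] = 0 becomes
  (4x^3y) + (x^4)·y' = 0,
so isolating y',
  dy/dx = -(4x^3y)/(x^4) = -4y/x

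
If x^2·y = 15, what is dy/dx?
Take d/dx of both sides. Since y is implicitly a function of x, the chain rule attaches a y' = dy/dx factor whenever we differentiate through y.

Set F(x, y) = (left side) − (right side), so the curve is F = 0. Differentiating each term of F:
  d/dx[x^2y] = x^2·y' + 2xy
  d/dx[-15] = 0

Collecting, the y'-free part is the partial derivative in x and the y' coefficient is the partial derivative in y:
  ∂F/∂x = 2xy
  ∂F/∂y = x^2

so d/dx[F(x, y(x))] = ∂F/∂x + (∂F/∂y)·y' = 0. Rearranging,
  dy/dx = -(∂F/∂x)/(∂F/∂y) = -(2xy)/(x^2) = -2y/x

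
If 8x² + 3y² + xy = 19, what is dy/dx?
Take d/dx of both sides. Since y is implicitly a function of x, the chain rule attaches a y' = dy/dx factor whenever we differentiate through y.

Set F(x, y) = (left side) − (right side), so the curve is F = 0. Differentiating each term of F:
  d/dx[8x^2] = 16x
  d/dx[xy] = x·y' + y
  d/dx[3y^2] = 6y·y'
  d/dx[-19] = 0

Collecting, the y'-free part is the partial derivative in x and the y' coefficient is the partial derivative in y:
  ∂F/∂x = 16x + y
  ∂F/∂y = x + 6y

so d/dx[F(x, y(x))] = ∂F/∂x + (∂F/∂y)·y' = 0. Rearranging,
  dy/dx = -(∂F/∂x)/(∂F/∂y) = -(16x + y)/(x + 6y) = (-16x - y)/(x + 6y)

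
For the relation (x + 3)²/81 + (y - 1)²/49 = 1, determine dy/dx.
Differentiate both sides with respect to x, treating y as y(x). By the chain rule, any term containing y contributes a factor of y' = dy/dx when we differentiate it.

Move every term to one side and write the relation as F(x, y) = 0. Term by term,
  d/dx[(x + 3)^2/81] = 2x/81 + 2/27
  d/dx[(y - 1)^2/49] = 2·y'(y - 1)/49
  d/dx[-1] = 0

The pieces without y' make up ∂F/∂x and the coefficient of y' is ∂F/∂y:
  ∂F/∂x = 2x/81 + 2/27,
  ∂F/∂y = 2y/49 - 2/49.

Since d/dx[F] = ∂F/∂x + (∂F/∂y)·y' = 0, solve for y':
  (∂F/∂y)·y' = -∂F/∂x
  dy/dx = -(∂F/∂x)/(∂F/∂y) = -(2x/81 + 2/27)/(2y/49 - 2/49)
        = -(2(x + 3)/81)/(2(y - 1)/49) = 49(-x - 3)/(81(y - 1))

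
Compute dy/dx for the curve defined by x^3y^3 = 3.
Differentiate the relation implicitly: treat y = y(x) and apply the chain rule, so every y-derivative picks up a y' = dy/dx factor.

With everything moved to the left-hand side, differentiate term by term:
  d/dx[x^3y^3] = 3x^3y^2·y' + 3x^2y^3
  d/dx[-3] = 0

Separating the contributions that come from x directly and those that come through y:
  without y':      3x^2y^3
  multiplying y':  3x^3y^2

so (3x^2y^3) + (3x^3y^2)·y' = 0, and therefore
  dy/dx = -(3x^2y^3)/(3x^3y^2) = -y/x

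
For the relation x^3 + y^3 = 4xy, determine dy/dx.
Apply d/dx to both sides, remembering that y depends on x. Each occurrence of y therefore brings in a y' = dy/dx via the chain rule.

With F(x, y) equal to the left-hand side minus the right, differentiate F term by term:
  d/dx[x^3] = 3x^2
  d/dx[-4xy] = -4x·y' - 4y
  d/dx[y^3] = 3y^2·y'
Adding these up, d/dx[F] = 0 becomes
  (3x^2 - 4y) + (-4x + 3y^2)·y' = 0,
so isolating y',
  dy/dx = -(3x^2 - 4y)/(-4x + 3y^2) = (3x^2 - 4y)/(4x - 3y^2)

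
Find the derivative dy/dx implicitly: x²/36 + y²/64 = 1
Differentiate both sides with respect to x, treating y as y(x). By the chain rule, any term containing y contributes a factor of y' = dy/dx when we differentiate it.

Move every term to one side and write the relation as F(x, y) = 0. Term by term,
  d/dx[x^2/36] = x/18
  d/dx[y^2/64] = y·y'/32
  d/dx[-1] = 0

The pieces without y' make up ∂F/∂x and the coefficient of y' is ∂F/∂y:
  ∂F/∂x = x/18,
  ∂F/∂y = y/32.

Since d/dx[F] = ∂F/∂x + (∂F/∂y)·y' = 0, solve for y':
  (∂F/∂y)·y' = -∂F/∂x
  dy/dx = -(∂F/∂x)/(∂F/∂y) = -(x/18)/(y/32) = -16x/(9y)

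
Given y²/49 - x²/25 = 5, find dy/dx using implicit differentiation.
Take d/dx of both sides. Since y is implicitly a function of x, the chain rule attaches a y' = dy/dx factor whenever we differentiate through y.

Set F(x, y) = (left side) − (right side), so the curve is F = 0. Differentiating each term of F:
  d/dx[-x^2/25] = -2x/25
  d/dx[y^2/49] = 2y·y'/49
  d/dx[-5] = 0

Collecting, the y'-free part is the partial derivative in x and the y' coefficient is the partial derivative in y:
  ∂F/∂x = -2x/25
  ∂F/∂y = 2y/49

so d/dx[F(x, y(x))] = ∂F/∂x + (∂F/∂y)·y' = 0. Rearranging,
  dy/dx = -(∂F/∂x)/(∂F/∂y) = -(-2x/25)/(2y/49) = 49x/(25y)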